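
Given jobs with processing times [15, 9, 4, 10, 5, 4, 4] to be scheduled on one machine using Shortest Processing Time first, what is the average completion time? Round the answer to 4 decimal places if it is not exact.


Sort jobs by processing time (SPT order): [4, 4, 4, 5, 9, 10, 15]
Compute completion times sequentially:
  Job 1: processing = 4, completes at 4
  Job 2: processing = 4, completes at 8
  Job 3: processing = 4, completes at 12
  Job 4: processing = 5, completes at 17
  Job 5: processing = 9, completes at 26
  Job 6: processing = 10, completes at 36
  Job 7: processing = 15, completes at 51
Sum of completion times = 154
Average completion time = 154/7 = 22.0

22.0


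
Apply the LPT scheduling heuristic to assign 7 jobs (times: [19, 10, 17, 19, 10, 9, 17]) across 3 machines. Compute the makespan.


Sort jobs in decreasing order (LPT): [19, 19, 17, 17, 10, 10, 9]
Assign each job to the least loaded machine:
  Machine 1: jobs [19, 10, 9], load = 38
  Machine 2: jobs [19, 10], load = 29
  Machine 3: jobs [17, 17], load = 34
Makespan = max load = 38

38


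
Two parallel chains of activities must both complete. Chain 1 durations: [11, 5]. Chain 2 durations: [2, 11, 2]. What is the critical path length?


Path A total = 11 + 5 = 16
Path B total = 2 + 11 + 2 = 15
Critical path = longest path = max(16, 15) = 16

16


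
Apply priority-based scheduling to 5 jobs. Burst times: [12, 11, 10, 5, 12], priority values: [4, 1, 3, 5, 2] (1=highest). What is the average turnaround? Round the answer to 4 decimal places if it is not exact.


Sort by priority (ascending = highest first):
Order: [(1, 11), (2, 12), (3, 10), (4, 12), (5, 5)]
Completion times:
  Priority 1, burst=11, C=11
  Priority 2, burst=12, C=23
  Priority 3, burst=10, C=33
  Priority 4, burst=12, C=45
  Priority 5, burst=5, C=50
Average turnaround = 162/5 = 32.4

32.4


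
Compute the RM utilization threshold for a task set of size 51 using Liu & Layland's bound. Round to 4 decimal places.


Compute 2^(1/51) = 1.0136839003
Subtract 1: 1.0136839003 - 1 = 0.0136839003
Multiply by n: 51 * 0.0136839003 = 0.6978789153
Round to 4 dp: 0.6979

0.6979


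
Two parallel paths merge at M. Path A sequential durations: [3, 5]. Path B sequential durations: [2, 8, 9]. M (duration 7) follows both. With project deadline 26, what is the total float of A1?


Forward pass: ES(A1) = sum of predecessors on chain A = 0
EF = ES + duration = 0 + 3 = 3
Backward pass: LF(M) = deadline = 26; LS(M) = 26 - 7 = 19
LF(A1) = LS(M) - sum(successors on chain A) = 19 - 5 = 14
LS = LF - duration = 14 - 3 = 11
Total float = LS - ES = 11 - 0 = 11

11


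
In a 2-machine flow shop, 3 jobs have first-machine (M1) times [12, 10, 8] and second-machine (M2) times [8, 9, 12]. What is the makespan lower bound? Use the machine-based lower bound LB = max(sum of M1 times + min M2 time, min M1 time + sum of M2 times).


LB1 = sum(M1 times) + min(M2 times) = 30 + 8 = 38
LB2 = min(M1 times) + sum(M2 times) = 8 + 29 = 37
Lower bound = max(LB1, LB2) = max(38, 37) = 38

38


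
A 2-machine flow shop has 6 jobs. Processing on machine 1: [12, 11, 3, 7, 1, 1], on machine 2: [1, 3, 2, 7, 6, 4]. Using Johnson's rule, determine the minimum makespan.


Apply Johnson's rule:
  Group 1 (a <= b): [(5, 1, 6), (6, 1, 4), (4, 7, 7)]
  Group 2 (a > b): [(2, 11, 3), (3, 3, 2), (1, 12, 1)]
Optimal job order: [5, 6, 4, 2, 3, 1]
Schedule:
  Job 5: M1 done at 1, M2 done at 7
  Job 6: M1 done at 2, M2 done at 11
  Job 4: M1 done at 9, M2 done at 18
  Job 2: M1 done at 20, M2 done at 23
  Job 3: M1 done at 23, M2 done at 25
  Job 1: M1 done at 35, M2 done at 36
Makespan = 36

36


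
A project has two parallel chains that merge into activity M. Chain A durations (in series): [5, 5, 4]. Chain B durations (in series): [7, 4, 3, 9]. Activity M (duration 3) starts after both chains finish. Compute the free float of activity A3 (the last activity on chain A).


ES(A3) = sum of predecessors on chain A = 10
EF(A3) = ES + duration = 10 + 4 = 14
Successor of A3 is M. ES(M) = max(sum(A), sum(B)) = max(14, 23) = 23
Free float = ES(successor) - EF(current) = 23 - 14 = 9

9


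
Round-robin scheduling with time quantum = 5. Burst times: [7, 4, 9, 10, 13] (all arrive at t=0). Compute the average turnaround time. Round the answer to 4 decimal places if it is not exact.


Time quantum = 5
Execution trace:
  J1 runs 5 units, time = 5
  J2 runs 4 units, time = 9
  J3 runs 5 units, time = 14
  J4 runs 5 units, time = 19
  J5 runs 5 units, time = 24
  J1 runs 2 units, time = 26
  J3 runs 4 units, time = 30
  J4 runs 5 units, time = 35
  J5 runs 5 units, time = 40
  J5 runs 3 units, time = 43
Finish times: [26, 9, 30, 35, 43]
Average turnaround = 143/5 = 28.6

28.6


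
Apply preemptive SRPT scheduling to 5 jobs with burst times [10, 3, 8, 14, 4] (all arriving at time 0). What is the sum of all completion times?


Since all jobs arrive at t=0, SRPT equals SPT ordering.
SPT order: [3, 4, 8, 10, 14]
Completion times:
  Job 1: p=3, C=3
  Job 2: p=4, C=7
  Job 3: p=8, C=15
  Job 4: p=10, C=25
  Job 5: p=14, C=39
Total completion time = 3 + 7 + 15 + 25 + 39 = 89

89


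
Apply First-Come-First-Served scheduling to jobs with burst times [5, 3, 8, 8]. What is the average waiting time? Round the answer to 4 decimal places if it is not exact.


FCFS order (as given): [5, 3, 8, 8]
Waiting times:
  Job 1: wait = 0
  Job 2: wait = 5
  Job 3: wait = 8
  Job 4: wait = 16
Sum of waiting times = 29
Average waiting time = 29/4 = 7.25

7.25


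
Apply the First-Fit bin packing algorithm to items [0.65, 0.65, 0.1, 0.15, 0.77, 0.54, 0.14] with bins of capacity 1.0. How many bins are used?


Place items sequentially using First-Fit:
  Item 0.65 -> new Bin 1
  Item 0.65 -> new Bin 2
  Item 0.1 -> Bin 1 (now 0.75)
  Item 0.15 -> Bin 1 (now 0.9)
  Item 0.77 -> new Bin 3
  Item 0.54 -> new Bin 4
  Item 0.14 -> Bin 2 (now 0.79)
Total bins used = 4

4


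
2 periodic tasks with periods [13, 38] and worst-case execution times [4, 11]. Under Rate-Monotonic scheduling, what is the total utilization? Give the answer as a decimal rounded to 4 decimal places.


Compute individual utilizations (exact fractions):
  Task 1: C/T = 4/13 (approx. 0.3077)
  Task 2: C/T = 11/38 (approx. 0.2895)
Total utilization U = 4/13 + 11/38 = 295/494
Rounded to 4 decimal places: U = 0.5972
RM (Liu & Layland) bound for 2 tasks = 0.828427; compare with U = 295/494 (approx. 0.597166)
U <= bound, so schedulable by RM sufficient condition.

0.5972


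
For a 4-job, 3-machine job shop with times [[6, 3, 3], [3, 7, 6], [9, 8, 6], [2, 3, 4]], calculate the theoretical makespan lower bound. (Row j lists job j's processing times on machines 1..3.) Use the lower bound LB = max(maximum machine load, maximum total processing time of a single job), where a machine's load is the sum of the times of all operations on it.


Machine loads:
  Machine 1: 6 + 3 + 9 + 2 = 20
  Machine 2: 3 + 7 + 8 + 3 = 21
  Machine 3: 3 + 6 + 6 + 4 = 19
Max machine load = 21
Job totals:
  Job 1: 12
  Job 2: 16
  Job 3: 23
  Job 4: 9
Max job total = 23
Lower bound = max(21, 23) = 23

23


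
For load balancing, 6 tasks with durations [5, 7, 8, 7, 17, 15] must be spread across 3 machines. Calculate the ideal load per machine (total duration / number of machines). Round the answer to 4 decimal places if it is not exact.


Total processing time = 5 + 7 + 8 + 7 + 17 + 15 = 59
Number of machines = 3
Ideal balanced load = 59 / 3 = 19.6667

19.6667


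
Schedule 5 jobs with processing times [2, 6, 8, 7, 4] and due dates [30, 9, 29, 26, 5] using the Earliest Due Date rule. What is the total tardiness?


Sort by due date (EDD order): [(4, 5), (6, 9), (7, 26), (8, 29), (2, 30)]
Compute completion times and tardiness:
  Job 1: p=4, d=5, C=4, tardiness=max(0,4-5)=0
  Job 2: p=6, d=9, C=10, tardiness=max(0,10-9)=1
  Job 3: p=7, d=26, C=17, tardiness=max(0,17-26)=0
  Job 4: p=8, d=29, C=25, tardiness=max(0,25-29)=0
  Job 5: p=2, d=30, C=27, tardiness=max(0,27-30)=0
Total tardiness = 1

1


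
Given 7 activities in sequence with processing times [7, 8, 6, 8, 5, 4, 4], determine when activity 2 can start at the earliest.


Activity 2 starts after activities 1 through 1 complete.
Predecessor durations: [7]
ES = 7 = 7

7


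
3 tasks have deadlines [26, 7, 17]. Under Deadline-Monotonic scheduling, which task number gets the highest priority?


Sort tasks by relative deadline (ascending):
  Task 2: deadline = 7
  Task 3: deadline = 17
  Task 1: deadline = 26
Priority order (highest first): [2, 3, 1]
Highest priority task = 2

2


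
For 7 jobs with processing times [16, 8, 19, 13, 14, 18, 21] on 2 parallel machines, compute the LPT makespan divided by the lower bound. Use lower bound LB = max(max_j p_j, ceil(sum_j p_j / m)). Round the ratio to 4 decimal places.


LPT order: [21, 19, 18, 16, 14, 13, 8]
Machine loads after assignment: [51, 58]
LPT makespan = 58
Lower bound = max(max_job, ceil(total/2)) = max(21, 55) = 55
Ratio = 58 / 55 = 1.0545

1.0545


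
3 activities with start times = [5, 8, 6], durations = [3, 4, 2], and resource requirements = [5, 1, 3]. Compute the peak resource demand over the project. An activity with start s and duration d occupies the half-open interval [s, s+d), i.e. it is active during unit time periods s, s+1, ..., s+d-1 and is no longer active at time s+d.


Each activity i is active on [start_i, start_i + duration_i).
Compute total resource usage per time slot:
  t=0: active resources = [], total = 0
  t=1: active resources = [], total = 0
  t=2: active resources = [], total = 0
  t=3: active resources = [], total = 0
  t=4: active resources = [], total = 0
  t=5: active resources = [5], total = 5
  t=6: active resources = [5, 3], total = 8
  t=7: active resources = [5, 3], total = 8
  t=8: active resources = [1], total = 1
  t=9: active resources = [1], total = 1
  t=10: active resources = [1], total = 1
  t=11: active resources = [1], total = 1
Peak resource demand = 8

8


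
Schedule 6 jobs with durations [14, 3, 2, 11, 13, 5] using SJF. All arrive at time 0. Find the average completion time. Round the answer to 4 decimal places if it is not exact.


SJF order (ascending): [2, 3, 5, 11, 13, 14]
Completion times:
  Job 1: burst=2, C=2
  Job 2: burst=3, C=5
  Job 3: burst=5, C=10
  Job 4: burst=11, C=21
  Job 5: burst=13, C=34
  Job 6: burst=14, C=48
Average completion = 120/6 = 20.0

20.0


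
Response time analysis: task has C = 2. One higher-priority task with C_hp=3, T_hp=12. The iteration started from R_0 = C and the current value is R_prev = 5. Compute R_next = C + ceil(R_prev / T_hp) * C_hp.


R_next = C + ceil(R_prev / T_hp) * C_hp
ceil(5 / 12) = ceil(0.4167) = 1
Interference = 1 * 3 = 3
R_next = 2 + 3 = 5
R_next = R_prev, so the iteration has converged (response time = 5).

5


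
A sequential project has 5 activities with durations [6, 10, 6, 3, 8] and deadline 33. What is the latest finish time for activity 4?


LF(activity 4) = deadline - sum of successor durations
Successors: activities 5 through 5 with durations [8]
Sum of successor durations = 8
LF = 33 - 8 = 25

25


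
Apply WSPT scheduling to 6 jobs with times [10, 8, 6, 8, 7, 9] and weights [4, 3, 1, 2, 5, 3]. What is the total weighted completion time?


Compute p/w ratios and sort ascending (WSPT): [(7, 5), (10, 4), (8, 3), (9, 3), (8, 2), (6, 1)]
Compute weighted completion times:
  Job (p=7,w=5): C=7, w*C=5*7=35
  Job (p=10,w=4): C=17, w*C=4*17=68
  Job (p=8,w=3): C=25, w*C=3*25=75
  Job (p=9,w=3): C=34, w*C=3*34=102
  Job (p=8,w=2): C=42, w*C=2*42=84
  Job (p=6,w=1): C=48, w*C=1*48=48
Total weighted completion time = 412

412


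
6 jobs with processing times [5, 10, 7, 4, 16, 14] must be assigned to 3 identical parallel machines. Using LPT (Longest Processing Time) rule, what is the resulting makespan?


Sort jobs in decreasing order (LPT): [16, 14, 10, 7, 5, 4]
Assign each job to the least loaded machine:
  Machine 1: jobs [16, 4], load = 20
  Machine 2: jobs [14, 5], load = 19
  Machine 3: jobs [10, 7], load = 17
Makespan = max load = 20

20


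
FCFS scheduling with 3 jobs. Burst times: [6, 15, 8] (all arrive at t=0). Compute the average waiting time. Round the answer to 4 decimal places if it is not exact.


FCFS order (as given): [6, 15, 8]
Waiting times:
  Job 1: wait = 0
  Job 2: wait = 6
  Job 3: wait = 21
Sum of waiting times = 27
Average waiting time = 27/3 = 9.0

9.0


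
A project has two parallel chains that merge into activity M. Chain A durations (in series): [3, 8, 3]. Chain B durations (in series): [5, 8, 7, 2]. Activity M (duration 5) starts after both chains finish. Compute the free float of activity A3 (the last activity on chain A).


ES(A3) = sum of predecessors on chain A = 11
EF(A3) = ES + duration = 11 + 3 = 14
Successor of A3 is M. ES(M) = max(sum(A), sum(B)) = max(14, 22) = 22
Free float = ES(successor) - EF(current) = 22 - 14 = 8

8


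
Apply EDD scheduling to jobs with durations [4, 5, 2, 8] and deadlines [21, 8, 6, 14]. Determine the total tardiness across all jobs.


Sort by due date (EDD order): [(2, 6), (5, 8), (8, 14), (4, 21)]
Compute completion times and tardiness:
  Job 1: p=2, d=6, C=2, tardiness=max(0,2-6)=0
  Job 2: p=5, d=8, C=7, tardiness=max(0,7-8)=0
  Job 3: p=8, d=14, C=15, tardiness=max(0,15-14)=1
  Job 4: p=4, d=21, C=19, tardiness=max(0,19-21)=0
Total tardiness = 1

1


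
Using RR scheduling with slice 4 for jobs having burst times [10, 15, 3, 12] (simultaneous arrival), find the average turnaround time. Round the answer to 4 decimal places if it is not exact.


Time quantum = 4
Execution trace:
  J1 runs 4 units, time = 4
  J2 runs 4 units, time = 8
  J3 runs 3 units, time = 11
  J4 runs 4 units, time = 15
  J1 runs 4 units, time = 19
  J2 runs 4 units, time = 23
  J4 runs 4 units, time = 27
  J1 runs 2 units, time = 29
  J2 runs 4 units, time = 33
  J4 runs 4 units, time = 37
  J2 runs 3 units, time = 40
Finish times: [29, 40, 11, 37]
Average turnaround = 117/4 = 29.25

29.25


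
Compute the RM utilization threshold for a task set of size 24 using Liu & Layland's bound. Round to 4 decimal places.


Compute 2^(1/24) = 1.0293022366
Subtract 1: 1.0293022366 - 1 = 0.0293022366
Multiply by n: 24 * 0.0293022366 = 0.7032536784
Round to 4 dp: 0.7033

0.7033


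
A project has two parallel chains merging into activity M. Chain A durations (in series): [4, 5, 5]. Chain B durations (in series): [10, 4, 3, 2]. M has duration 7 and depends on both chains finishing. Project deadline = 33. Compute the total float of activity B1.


Forward pass: ES(B1) = sum of predecessors on chain B = 0
EF = ES + duration = 0 + 10 = 10
Backward pass: LF(M) = deadline = 33; LS(M) = 33 - 7 = 26
LF(B1) = LS(M) - sum(successors on chain B) = 26 - 9 = 17
LS = LF - duration = 17 - 10 = 7
Total float = LS - ES = 7 - 0 = 7

7


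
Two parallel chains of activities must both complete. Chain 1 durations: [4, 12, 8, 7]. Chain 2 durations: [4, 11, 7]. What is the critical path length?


Path A total = 4 + 12 + 8 + 7 = 31
Path B total = 4 + 11 + 7 = 22
Critical path = longest path = max(31, 22) = 31

31


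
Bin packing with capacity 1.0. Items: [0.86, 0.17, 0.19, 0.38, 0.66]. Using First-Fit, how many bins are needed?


Place items sequentially using First-Fit:
  Item 0.86 -> new Bin 1
  Item 0.17 -> new Bin 2
  Item 0.19 -> Bin 2 (now 0.36)
  Item 0.38 -> Bin 2 (now 0.74)
  Item 0.66 -> new Bin 3
Total bins used = 3

3


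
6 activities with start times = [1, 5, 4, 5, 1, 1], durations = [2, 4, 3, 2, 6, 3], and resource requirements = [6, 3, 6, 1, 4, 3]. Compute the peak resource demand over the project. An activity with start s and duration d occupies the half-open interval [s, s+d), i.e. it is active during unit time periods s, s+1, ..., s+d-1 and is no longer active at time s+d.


Each activity i is active on [start_i, start_i + duration_i).
Compute total resource usage per time slot:
  t=0: active resources = [], total = 0
  t=1: active resources = [6, 4, 3], total = 13
  t=2: active resources = [6, 4, 3], total = 13
  t=3: active resources = [4, 3], total = 7
  t=4: active resources = [6, 4], total = 10
  t=5: active resources = [3, 6, 1, 4], total = 14
  t=6: active resources = [3, 6, 1, 4], total = 14
  t=7: active resources = [3], total = 3
  t=8: active resources = [3], total = 3
Peak resource demand = 14

14


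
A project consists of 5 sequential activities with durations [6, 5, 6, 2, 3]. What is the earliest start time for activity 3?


Activity 3 starts after activities 1 through 2 complete.
Predecessor durations: [6, 5]
ES = 6 + 5 = 11

11


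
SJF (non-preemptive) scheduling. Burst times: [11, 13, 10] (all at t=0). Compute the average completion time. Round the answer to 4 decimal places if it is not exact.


SJF order (ascending): [10, 11, 13]
Completion times:
  Job 1: burst=10, C=10
  Job 2: burst=11, C=21
  Job 3: burst=13, C=34
Average completion = 65/3 = 21.6667

21.6667


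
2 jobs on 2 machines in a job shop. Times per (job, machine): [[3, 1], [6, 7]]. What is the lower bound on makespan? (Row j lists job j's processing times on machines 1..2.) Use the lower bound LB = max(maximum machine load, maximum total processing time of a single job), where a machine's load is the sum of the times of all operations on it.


Machine loads:
  Machine 1: 3 + 6 = 9
  Machine 2: 1 + 7 = 8
Max machine load = 9
Job totals:
  Job 1: 4
  Job 2: 13
Max job total = 13
Lower bound = max(9, 13) = 13

13


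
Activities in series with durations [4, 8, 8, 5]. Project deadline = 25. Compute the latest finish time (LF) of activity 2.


LF(activity 2) = deadline - sum of successor durations
Successors: activities 3 through 4 with durations [8, 5]
Sum of successor durations = 13
LF = 25 - 13 = 12

12


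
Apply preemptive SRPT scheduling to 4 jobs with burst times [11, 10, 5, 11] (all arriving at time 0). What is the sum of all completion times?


Since all jobs arrive at t=0, SRPT equals SPT ordering.
SPT order: [5, 10, 11, 11]
Completion times:
  Job 1: p=5, C=5
  Job 2: p=10, C=15
  Job 3: p=11, C=26
  Job 4: p=11, C=37
Total completion time = 5 + 15 + 26 + 37 = 83

83


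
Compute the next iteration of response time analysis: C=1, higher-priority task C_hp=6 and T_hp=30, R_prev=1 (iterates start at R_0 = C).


R_next = C + ceil(R_prev / T_hp) * C_hp
ceil(1 / 30) = ceil(0.0333) = 1
Interference = 1 * 6 = 6
R_next = 1 + 6 = 7

7


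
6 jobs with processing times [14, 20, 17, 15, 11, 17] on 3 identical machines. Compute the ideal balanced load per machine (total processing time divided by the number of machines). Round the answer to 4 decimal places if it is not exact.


Total processing time = 14 + 20 + 17 + 15 + 11 + 17 = 94
Number of machines = 3
Ideal balanced load = 94 / 3 = 31.3333

31.3333


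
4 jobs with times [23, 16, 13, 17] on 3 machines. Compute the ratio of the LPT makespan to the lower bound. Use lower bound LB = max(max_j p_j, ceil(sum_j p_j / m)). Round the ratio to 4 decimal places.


LPT order: [23, 17, 16, 13]
Machine loads after assignment: [23, 17, 29]
LPT makespan = 29
Lower bound = max(max_job, ceil(total/3)) = max(23, 23) = 23
Ratio = 29 / 23 = 1.2609

1.2609


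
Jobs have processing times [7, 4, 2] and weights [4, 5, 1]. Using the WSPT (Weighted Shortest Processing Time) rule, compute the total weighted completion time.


Compute p/w ratios and sort ascending (WSPT): [(4, 5), (7, 4), (2, 1)]
Compute weighted completion times:
  Job (p=4,w=5): C=4, w*C=5*4=20
  Job (p=7,w=4): C=11, w*C=4*11=44
  Job (p=2,w=1): C=13, w*C=1*13=13
Total weighted completion time = 77

77


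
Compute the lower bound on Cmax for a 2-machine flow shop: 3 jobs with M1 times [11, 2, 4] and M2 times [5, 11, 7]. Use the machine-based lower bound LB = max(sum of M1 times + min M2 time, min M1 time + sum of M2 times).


LB1 = sum(M1 times) + min(M2 times) = 17 + 5 = 22
LB2 = min(M1 times) + sum(M2 times) = 2 + 23 = 25
Lower bound = max(LB1, LB2) = max(22, 25) = 25

25


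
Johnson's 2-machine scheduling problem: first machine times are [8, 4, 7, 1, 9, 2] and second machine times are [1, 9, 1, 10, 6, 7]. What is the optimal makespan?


Apply Johnson's rule:
  Group 1 (a <= b): [(4, 1, 10), (6, 2, 7), (2, 4, 9)]
  Group 2 (a > b): [(5, 9, 6), (1, 8, 1), (3, 7, 1)]
Optimal job order: [4, 6, 2, 5, 1, 3]
Schedule:
  Job 4: M1 done at 1, M2 done at 11
  Job 6: M1 done at 3, M2 done at 18
  Job 2: M1 done at 7, M2 done at 27
  Job 5: M1 done at 16, M2 done at 33
  Job 1: M1 done at 24, M2 done at 34
  Job 3: M1 done at 31, M2 done at 35
Makespan = 35

35


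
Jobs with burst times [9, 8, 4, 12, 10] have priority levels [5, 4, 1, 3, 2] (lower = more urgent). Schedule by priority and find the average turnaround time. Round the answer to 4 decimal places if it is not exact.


Sort by priority (ascending = highest first):
Order: [(1, 4), (2, 10), (3, 12), (4, 8), (5, 9)]
Completion times:
  Priority 1, burst=4, C=4
  Priority 2, burst=10, C=14
  Priority 3, burst=12, C=26
  Priority 4, burst=8, C=34
  Priority 5, burst=9, C=43
Average turnaround = 121/5 = 24.2

24.2


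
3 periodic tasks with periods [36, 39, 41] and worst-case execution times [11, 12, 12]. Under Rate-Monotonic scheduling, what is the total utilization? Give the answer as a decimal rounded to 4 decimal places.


Compute individual utilizations (exact fractions):
  Task 1: C/T = 11/36 (approx. 0.3056)
  Task 2: C/T = 12/39 = 4/13 (approx. 0.3077)
  Task 3: C/T = 12/41 (approx. 0.2927)
Total utilization U = 11/36 + 4/13 + 12/41 = 17383/19188
Rounded to 4 decimal places: U = 0.9059
RM (Liu & Layland) bound for 3 tasks = 0.779763; compare with U = 17383/19188 (approx. 0.905931)
bound < U <= 1, so the RM sufficient condition is not met (inconclusive; an exact test such as response-time analysis is needed).

0.9059


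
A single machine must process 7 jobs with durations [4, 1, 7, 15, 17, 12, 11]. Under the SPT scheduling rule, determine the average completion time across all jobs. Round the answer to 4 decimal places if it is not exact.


Sort jobs by processing time (SPT order): [1, 4, 7, 11, 12, 15, 17]
Compute completion times sequentially:
  Job 1: processing = 1, completes at 1
  Job 2: processing = 4, completes at 5
  Job 3: processing = 7, completes at 12
  Job 4: processing = 11, completes at 23
  Job 5: processing = 12, completes at 35
  Job 6: processing = 15, completes at 50
  Job 7: processing = 17, completes at 67
Sum of completion times = 193
Average completion time = 193/7 = 27.5714

27.5714


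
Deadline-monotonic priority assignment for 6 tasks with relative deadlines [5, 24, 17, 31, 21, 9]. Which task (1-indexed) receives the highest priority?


Sort tasks by relative deadline (ascending):
  Task 1: deadline = 5
  Task 6: deadline = 9
  Task 3: deadline = 17
  Task 5: deadline = 21
  Task 2: deadline = 24
  Task 4: deadline = 31
Priority order (highest first): [1, 6, 3, 5, 2, 4]
Highest priority task = 1

1


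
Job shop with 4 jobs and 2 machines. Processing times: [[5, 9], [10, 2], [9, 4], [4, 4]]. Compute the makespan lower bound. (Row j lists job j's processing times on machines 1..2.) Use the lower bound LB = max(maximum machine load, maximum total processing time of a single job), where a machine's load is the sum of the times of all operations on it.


Machine loads:
  Machine 1: 5 + 10 + 9 + 4 = 28
  Machine 2: 9 + 2 + 4 + 4 = 19
Max machine load = 28
Job totals:
  Job 1: 14
  Job 2: 12
  Job 3: 13
  Job 4: 8
Max job total = 14
Lower bound = max(28, 14) = 28

28


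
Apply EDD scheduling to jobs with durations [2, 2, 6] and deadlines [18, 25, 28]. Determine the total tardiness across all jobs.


Sort by due date (EDD order): [(2, 18), (2, 25), (6, 28)]
Compute completion times and tardiness:
  Job 1: p=2, d=18, C=2, tardiness=max(0,2-18)=0
  Job 2: p=2, d=25, C=4, tardiness=max(0,4-25)=0
  Job 3: p=6, d=28, C=10, tardiness=max(0,10-28)=0
Total tardiness = 0

0


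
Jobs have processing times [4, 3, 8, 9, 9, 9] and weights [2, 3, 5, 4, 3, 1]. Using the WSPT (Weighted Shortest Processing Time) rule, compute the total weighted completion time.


Compute p/w ratios and sort ascending (WSPT): [(3, 3), (8, 5), (4, 2), (9, 4), (9, 3), (9, 1)]
Compute weighted completion times:
  Job (p=3,w=3): C=3, w*C=3*3=9
  Job (p=8,w=5): C=11, w*C=5*11=55
  Job (p=4,w=2): C=15, w*C=2*15=30
  Job (p=9,w=4): C=24, w*C=4*24=96
  Job (p=9,w=3): C=33, w*C=3*33=99
  Job (p=9,w=1): C=42, w*C=1*42=42
Total weighted completion time = 331

331


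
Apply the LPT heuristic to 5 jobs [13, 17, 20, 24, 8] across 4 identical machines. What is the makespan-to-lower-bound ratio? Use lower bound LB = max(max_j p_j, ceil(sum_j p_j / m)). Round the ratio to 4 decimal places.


LPT order: [24, 20, 17, 13, 8]
Machine loads after assignment: [24, 20, 17, 21]
LPT makespan = 24
Lower bound = max(max_job, ceil(total/4)) = max(24, 21) = 24
Ratio = 24 / 24 = 1.0

1.0


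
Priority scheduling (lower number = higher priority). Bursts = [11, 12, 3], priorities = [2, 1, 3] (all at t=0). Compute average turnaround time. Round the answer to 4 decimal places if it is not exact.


Sort by priority (ascending = highest first):
Order: [(1, 12), (2, 11), (3, 3)]
Completion times:
  Priority 1, burst=12, C=12
  Priority 2, burst=11, C=23
  Priority 3, burst=3, C=26
Average turnaround = 61/3 = 20.3333

20.3333


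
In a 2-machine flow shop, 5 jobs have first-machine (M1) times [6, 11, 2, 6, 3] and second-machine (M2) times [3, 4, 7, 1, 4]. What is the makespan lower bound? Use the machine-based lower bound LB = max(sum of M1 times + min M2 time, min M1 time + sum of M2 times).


LB1 = sum(M1 times) + min(M2 times) = 28 + 1 = 29
LB2 = min(M1 times) + sum(M2 times) = 2 + 19 = 21
Lower bound = max(LB1, LB2) = max(29, 21) = 29

29


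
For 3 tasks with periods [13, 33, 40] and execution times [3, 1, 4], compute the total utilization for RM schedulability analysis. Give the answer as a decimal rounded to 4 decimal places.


Compute individual utilizations (exact fractions):
  Task 1: C/T = 3/13 (approx. 0.2308)
  Task 2: C/T = 1/33 (approx. 0.0303)
  Task 3: C/T = 4/40 = 1/10 (approx. 0.1)
Total utilization U = 3/13 + 1/33 + 1/10 = 1549/4290
Rounded to 4 decimal places: U = 0.3611
RM (Liu & Layland) bound for 3 tasks = 0.779763; compare with U = 1549/4290 (approx. 0.361072)
U <= bound, so schedulable by RM sufficient condition.

0.3611


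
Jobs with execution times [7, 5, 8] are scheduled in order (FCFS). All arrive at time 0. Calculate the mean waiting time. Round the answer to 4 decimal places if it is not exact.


FCFS order (as given): [7, 5, 8]
Waiting times:
  Job 1: wait = 0
  Job 2: wait = 7
  Job 3: wait = 12
Sum of waiting times = 19
Average waiting time = 19/3 = 6.3333

6.3333


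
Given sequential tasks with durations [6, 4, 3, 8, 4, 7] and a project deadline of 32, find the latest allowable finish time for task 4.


LF(activity 4) = deadline - sum of successor durations
Successors: activities 5 through 6 with durations [4, 7]
Sum of successor durations = 11
LF = 32 - 11 = 21

21


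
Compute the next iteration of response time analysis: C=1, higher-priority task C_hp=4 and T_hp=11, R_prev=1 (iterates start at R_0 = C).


R_next = C + ceil(R_prev / T_hp) * C_hp
ceil(1 / 11) = ceil(0.0909) = 1
Interference = 1 * 4 = 4
R_next = 1 + 4 = 5

5


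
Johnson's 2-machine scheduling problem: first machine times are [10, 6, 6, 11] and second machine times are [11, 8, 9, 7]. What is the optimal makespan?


Apply Johnson's rule:
  Group 1 (a <= b): [(2, 6, 8), (3, 6, 9), (1, 10, 11)]
  Group 2 (a > b): [(4, 11, 7)]
Optimal job order: [2, 3, 1, 4]
Schedule:
  Job 2: M1 done at 6, M2 done at 14
  Job 3: M1 done at 12, M2 done at 23
  Job 1: M1 done at 22, M2 done at 34
  Job 4: M1 done at 33, M2 done at 41
Makespan = 41

41


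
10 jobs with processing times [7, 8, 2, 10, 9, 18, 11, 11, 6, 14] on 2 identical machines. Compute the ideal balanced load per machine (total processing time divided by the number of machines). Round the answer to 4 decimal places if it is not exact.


Total processing time = 7 + 8 + 2 + 10 + 9 + 18 + 11 + 11 + 6 + 14 = 96
Number of machines = 2
Ideal balanced load = 96 / 2 = 48.0

48.0


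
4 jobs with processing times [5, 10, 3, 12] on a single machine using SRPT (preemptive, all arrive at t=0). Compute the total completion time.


Since all jobs arrive at t=0, SRPT equals SPT ordering.
SPT order: [3, 5, 10, 12]
Completion times:
  Job 1: p=3, C=3
  Job 2: p=5, C=8
  Job 3: p=10, C=18
  Job 4: p=12, C=30
Total completion time = 3 + 8 + 18 + 30 = 59

59


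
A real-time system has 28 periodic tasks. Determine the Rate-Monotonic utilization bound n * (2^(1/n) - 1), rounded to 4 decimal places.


Compute 2^(1/28) = 1.0250642120
Subtract 1: 1.0250642120 - 1 = 0.0250642120
Multiply by n: 28 * 0.0250642120 = 0.7017979360
Round to 4 dp: 0.7018

0.7018


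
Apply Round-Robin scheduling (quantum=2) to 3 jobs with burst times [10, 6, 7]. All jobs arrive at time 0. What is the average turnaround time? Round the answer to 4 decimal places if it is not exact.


Time quantum = 2
Execution trace:
  J1 runs 2 units, time = 2
  J2 runs 2 units, time = 4
  J3 runs 2 units, time = 6
  J1 runs 2 units, time = 8
  J2 runs 2 units, time = 10
  J3 runs 2 units, time = 12
  J1 runs 2 units, time = 14
  J2 runs 2 units, time = 16
  J3 runs 2 units, time = 18
  J1 runs 2 units, time = 20
  J3 runs 1 units, time = 21
  J1 runs 2 units, time = 23
Finish times: [23, 16, 21]
Average turnaround = 60/3 = 20.0

20.0


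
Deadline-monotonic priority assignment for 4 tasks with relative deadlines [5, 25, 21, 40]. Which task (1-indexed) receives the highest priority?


Sort tasks by relative deadline (ascending):
  Task 1: deadline = 5
  Task 3: deadline = 21
  Task 2: deadline = 25
  Task 4: deadline = 40
Priority order (highest first): [1, 3, 2, 4]
Highest priority task = 1

1


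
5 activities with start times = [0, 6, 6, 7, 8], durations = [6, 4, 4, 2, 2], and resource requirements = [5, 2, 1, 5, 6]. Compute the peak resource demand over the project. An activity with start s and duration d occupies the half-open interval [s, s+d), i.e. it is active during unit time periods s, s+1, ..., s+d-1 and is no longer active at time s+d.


Each activity i is active on [start_i, start_i + duration_i).
Compute total resource usage per time slot:
  t=0: active resources = [5], total = 5
  t=1: active resources = [5], total = 5
  t=2: active resources = [5], total = 5
  t=3: active resources = [5], total = 5
  t=4: active resources = [5], total = 5
  t=5: active resources = [5], total = 5
  t=6: active resources = [2, 1], total = 3
  t=7: active resources = [2, 1, 5], total = 8
  t=8: active resources = [2, 1, 5, 6], total = 14
  t=9: active resources = [2, 1, 6], total = 9
Peak resource demand = 14

14


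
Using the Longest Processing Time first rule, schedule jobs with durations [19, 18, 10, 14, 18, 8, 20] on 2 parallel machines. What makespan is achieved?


Sort jobs in decreasing order (LPT): [20, 19, 18, 18, 14, 10, 8]
Assign each job to the least loaded machine:
  Machine 1: jobs [20, 18, 10, 8], load = 56
  Machine 2: jobs [19, 18, 14], load = 51
Makespan = max load = 56

56


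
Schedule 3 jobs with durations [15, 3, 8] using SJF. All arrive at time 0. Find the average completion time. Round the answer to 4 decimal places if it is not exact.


SJF order (ascending): [3, 8, 15]
Completion times:
  Job 1: burst=3, C=3
  Job 2: burst=8, C=11
  Job 3: burst=15, C=26
Average completion = 40/3 = 13.3333

13.3333


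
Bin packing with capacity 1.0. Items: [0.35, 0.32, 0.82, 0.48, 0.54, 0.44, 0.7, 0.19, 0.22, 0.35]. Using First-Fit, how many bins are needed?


Place items sequentially using First-Fit:
  Item 0.35 -> new Bin 1
  Item 0.32 -> Bin 1 (now 0.67)
  Item 0.82 -> new Bin 2
  Item 0.48 -> new Bin 3
  Item 0.54 -> new Bin 4
  Item 0.44 -> Bin 3 (now 0.92)
  Item 0.7 -> new Bin 5
  Item 0.19 -> Bin 1 (now 0.86)
  Item 0.22 -> Bin 4 (now 0.76)
  Item 0.35 -> new Bin 6
Total bins used = 6

6


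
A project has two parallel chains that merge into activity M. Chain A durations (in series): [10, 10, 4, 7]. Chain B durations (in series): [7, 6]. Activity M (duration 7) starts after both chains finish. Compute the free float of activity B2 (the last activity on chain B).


ES(B2) = sum of predecessors on chain B = 7
EF(B2) = ES + duration = 7 + 6 = 13
Successor of B2 is M. ES(M) = max(sum(A), sum(B)) = max(31, 13) = 31
Free float = ES(successor) - EF(current) = 31 - 13 = 18

18


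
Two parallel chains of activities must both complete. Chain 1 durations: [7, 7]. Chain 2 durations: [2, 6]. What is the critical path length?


Path A total = 7 + 7 = 14
Path B total = 2 + 6 = 8
Critical path = longest path = max(14, 8) = 14

14


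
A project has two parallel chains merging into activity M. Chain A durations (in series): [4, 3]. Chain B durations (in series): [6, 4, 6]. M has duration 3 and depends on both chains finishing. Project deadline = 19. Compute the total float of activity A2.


Forward pass: ES(A2) = sum of predecessors on chain A = 4
EF = ES + duration = 4 + 3 = 7
Backward pass: LF(M) = deadline = 19; LS(M) = 19 - 3 = 16
LF(A2) = LS(M) - sum(successors on chain A) = 16 - 0 = 16
LS = LF - duration = 16 - 3 = 13
Total float = LS - ES = 13 - 4 = 9

9


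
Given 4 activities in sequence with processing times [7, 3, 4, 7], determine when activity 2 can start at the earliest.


Activity 2 starts after activities 1 through 1 complete.
Predecessor durations: [7]
ES = 7 = 7

7


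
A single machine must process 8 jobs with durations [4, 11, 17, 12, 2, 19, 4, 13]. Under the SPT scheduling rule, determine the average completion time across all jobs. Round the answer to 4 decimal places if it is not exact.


Sort jobs by processing time (SPT order): [2, 4, 4, 11, 12, 13, 17, 19]
Compute completion times sequentially:
  Job 1: processing = 2, completes at 2
  Job 2: processing = 4, completes at 6
  Job 3: processing = 4, completes at 10
  Job 4: processing = 11, completes at 21
  Job 5: processing = 12, completes at 33
  Job 6: processing = 13, completes at 46
  Job 7: processing = 17, completes at 63
  Job 8: processing = 19, completes at 82
Sum of completion times = 263
Average completion time = 263/8 = 32.875

32.875


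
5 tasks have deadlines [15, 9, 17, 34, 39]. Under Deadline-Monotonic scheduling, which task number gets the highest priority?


Sort tasks by relative deadline (ascending):
  Task 2: deadline = 9
  Task 1: deadline = 15
  Task 3: deadline = 17
  Task 4: deadline = 34
  Task 5: deadline = 39
Priority order (highest first): [2, 1, 3, 4, 5]
Highest priority task = 2

2


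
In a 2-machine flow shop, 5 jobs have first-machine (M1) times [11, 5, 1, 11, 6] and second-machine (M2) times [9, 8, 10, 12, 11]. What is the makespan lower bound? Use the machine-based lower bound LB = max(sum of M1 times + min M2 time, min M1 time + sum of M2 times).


LB1 = sum(M1 times) + min(M2 times) = 34 + 8 = 42
LB2 = min(M1 times) + sum(M2 times) = 1 + 50 = 51
Lower bound = max(LB1, LB2) = max(42, 51) = 51

51


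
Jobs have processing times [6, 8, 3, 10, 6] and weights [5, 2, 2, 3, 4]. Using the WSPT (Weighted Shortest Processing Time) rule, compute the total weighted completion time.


Compute p/w ratios and sort ascending (WSPT): [(6, 5), (3, 2), (6, 4), (10, 3), (8, 2)]
Compute weighted completion times:
  Job (p=6,w=5): C=6, w*C=5*6=30
  Job (p=3,w=2): C=9, w*C=2*9=18
  Job (p=6,w=4): C=15, w*C=4*15=60
  Job (p=10,w=3): C=25, w*C=3*25=75
  Job (p=8,w=2): C=33, w*C=2*33=66
Total weighted completion time = 249

249


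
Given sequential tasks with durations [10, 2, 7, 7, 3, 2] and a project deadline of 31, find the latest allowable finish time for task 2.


LF(activity 2) = deadline - sum of successor durations
Successors: activities 3 through 6 with durations [7, 7, 3, 2]
Sum of successor durations = 19
LF = 31 - 19 = 12

12


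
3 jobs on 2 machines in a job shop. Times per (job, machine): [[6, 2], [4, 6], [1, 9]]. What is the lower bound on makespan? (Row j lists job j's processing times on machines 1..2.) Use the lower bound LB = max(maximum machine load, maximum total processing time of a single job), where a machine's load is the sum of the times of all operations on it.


Machine loads:
  Machine 1: 6 + 4 + 1 = 11
  Machine 2: 2 + 6 + 9 = 17
Max machine load = 17
Job totals:
  Job 1: 8
  Job 2: 10
  Job 3: 10
Max job total = 10
Lower bound = max(17, 10) = 17

17


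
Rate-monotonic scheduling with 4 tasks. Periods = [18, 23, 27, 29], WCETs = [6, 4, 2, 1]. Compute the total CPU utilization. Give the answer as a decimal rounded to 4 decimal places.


Compute individual utilizations (exact fractions):
  Task 1: C/T = 6/18 = 1/3 (approx. 0.3333)
  Task 2: C/T = 4/23 (approx. 0.1739)
  Task 3: C/T = 2/27 (approx. 0.0741)
  Task 4: C/T = 1/29 (approx. 0.0345)
Total utilization U = 1/3 + 4/23 + 2/27 + 1/29 = 11090/18009
Rounded to 4 decimal places: U = 0.6158
RM (Liu & Layland) bound for 4 tasks = 0.756828; compare with U = 11090/18009 (approx. 0.615803)
U <= bound, so schedulable by RM sufficient condition.

0.6158


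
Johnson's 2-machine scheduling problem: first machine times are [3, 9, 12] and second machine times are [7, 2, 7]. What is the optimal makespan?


Apply Johnson's rule:
  Group 1 (a <= b): [(1, 3, 7)]
  Group 2 (a > b): [(3, 12, 7), (2, 9, 2)]
Optimal job order: [1, 3, 2]
Schedule:
  Job 1: M1 done at 3, M2 done at 10
  Job 3: M1 done at 15, M2 done at 22
  Job 2: M1 done at 24, M2 done at 26
Makespan = 26

26


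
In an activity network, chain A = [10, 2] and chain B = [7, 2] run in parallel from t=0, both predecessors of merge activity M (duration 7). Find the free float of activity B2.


ES(B2) = sum of predecessors on chain B = 7
EF(B2) = ES + duration = 7 + 2 = 9
Successor of B2 is M. ES(M) = max(sum(A), sum(B)) = max(12, 9) = 12
Free float = ES(successor) - EF(current) = 12 - 9 = 3

3


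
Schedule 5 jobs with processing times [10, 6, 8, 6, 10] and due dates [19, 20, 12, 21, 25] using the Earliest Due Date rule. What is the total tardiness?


Sort by due date (EDD order): [(8, 12), (10, 19), (6, 20), (6, 21), (10, 25)]
Compute completion times and tardiness:
  Job 1: p=8, d=12, C=8, tardiness=max(0,8-12)=0
  Job 2: p=10, d=19, C=18, tardiness=max(0,18-19)=0
  Job 3: p=6, d=20, C=24, tardiness=max(0,24-20)=4
  Job 4: p=6, d=21, C=30, tardiness=max(0,30-21)=9
  Job 5: p=10, d=25, C=40, tardiness=max(0,40-25)=15
Total tardiness = 28

28


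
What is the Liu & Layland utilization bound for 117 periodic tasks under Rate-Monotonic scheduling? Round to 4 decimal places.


Compute 2^(1/117) = 1.0059419185
Subtract 1: 1.0059419185 - 1 = 0.0059419185
Multiply by n: 117 * 0.0059419185 = 0.6952044645
Round to 4 dp: 0.6952

0.6952


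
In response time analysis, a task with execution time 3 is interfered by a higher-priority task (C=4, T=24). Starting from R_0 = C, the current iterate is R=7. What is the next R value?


R_next = C + ceil(R_prev / T_hp) * C_hp
ceil(7 / 24) = ceil(0.2917) = 1
Interference = 1 * 4 = 4
R_next = 3 + 4 = 7
R_next = R_prev, so the iteration has converged (response time = 7).

7


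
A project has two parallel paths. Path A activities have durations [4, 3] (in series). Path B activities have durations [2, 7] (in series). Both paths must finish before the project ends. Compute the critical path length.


Path A total = 4 + 3 = 7
Path B total = 2 + 7 = 9
Critical path = longest path = max(7, 9) = 9

9


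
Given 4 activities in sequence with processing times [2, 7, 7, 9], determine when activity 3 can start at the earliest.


Activity 3 starts after activities 1 through 2 complete.
Predecessor durations: [2, 7]
ES = 2 + 7 = 9

9


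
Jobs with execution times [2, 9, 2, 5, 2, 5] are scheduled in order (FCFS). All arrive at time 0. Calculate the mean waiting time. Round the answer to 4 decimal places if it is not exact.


FCFS order (as given): [2, 9, 2, 5, 2, 5]
Waiting times:
  Job 1: wait = 0
  Job 2: wait = 2
  Job 3: wait = 11
  Job 4: wait = 13
  Job 5: wait = 18
  Job 6: wait = 20
Sum of waiting times = 64
Average waiting time = 64/6 = 10.6667

10.6667
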